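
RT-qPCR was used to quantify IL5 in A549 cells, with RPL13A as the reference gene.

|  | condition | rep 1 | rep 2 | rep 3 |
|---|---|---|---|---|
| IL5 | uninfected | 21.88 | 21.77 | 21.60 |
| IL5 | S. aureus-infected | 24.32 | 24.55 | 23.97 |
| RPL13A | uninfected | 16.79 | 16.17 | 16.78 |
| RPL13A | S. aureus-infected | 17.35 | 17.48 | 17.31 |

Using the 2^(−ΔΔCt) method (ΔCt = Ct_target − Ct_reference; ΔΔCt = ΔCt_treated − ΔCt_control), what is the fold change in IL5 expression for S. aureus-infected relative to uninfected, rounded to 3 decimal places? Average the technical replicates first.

0.301

Mean Ct: IL5 uninfected 21.750; IL5 S. aureus-infected 24.280; RPL13A uninfected 16.580; RPL13A S. aureus-infected 17.380
ΔCt(uninfected) = 21.750 − 16.580 = 5.170
ΔCt(S. aureus-infected) = 24.280 − 17.380 = 6.900
ΔΔCt = 6.900 − 5.170 = 1.730
Fold change = 2^(−1.730) = 0.3015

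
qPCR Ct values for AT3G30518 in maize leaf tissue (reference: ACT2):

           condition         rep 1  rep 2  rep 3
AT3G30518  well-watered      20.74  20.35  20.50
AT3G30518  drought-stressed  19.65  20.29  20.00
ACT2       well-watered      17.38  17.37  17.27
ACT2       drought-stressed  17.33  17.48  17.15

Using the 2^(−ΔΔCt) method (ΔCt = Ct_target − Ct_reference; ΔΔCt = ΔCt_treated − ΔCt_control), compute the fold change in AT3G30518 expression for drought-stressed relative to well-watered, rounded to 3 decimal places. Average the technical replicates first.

1.444

Mean Ct: AT3G30518 well-watered 20.530; AT3G30518 drought-stressed 19.980; ACT2 well-watered 17.340; ACT2 drought-stressed 17.320
ΔCt(well-watered) = 20.530 − 17.340 = 3.190
ΔCt(drought-stressed) = 19.980 − 17.320 = 2.660
ΔΔCt = 2.660 − 3.190 = -0.530
Fold change = 2^(−(-0.530)) = 2^0.530 = 1.4439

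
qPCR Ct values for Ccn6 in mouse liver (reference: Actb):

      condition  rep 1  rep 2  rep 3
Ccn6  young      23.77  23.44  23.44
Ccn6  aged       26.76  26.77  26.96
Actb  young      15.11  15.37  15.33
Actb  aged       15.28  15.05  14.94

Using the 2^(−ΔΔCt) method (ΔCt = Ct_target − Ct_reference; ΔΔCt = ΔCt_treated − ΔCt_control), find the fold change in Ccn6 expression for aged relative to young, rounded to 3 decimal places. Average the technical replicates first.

0.091

Mean Ct: Ccn6 young 23.550; Ccn6 aged 26.830; Actb young 15.270; Actb aged 15.090
ΔCt(young) = 23.550 − 15.270 = 8.280
ΔCt(aged) = 26.830 − 15.090 = 11.740
ΔΔCt = 11.740 − 8.280 = 3.460
Fold change = 2^(−3.460) = 0.0909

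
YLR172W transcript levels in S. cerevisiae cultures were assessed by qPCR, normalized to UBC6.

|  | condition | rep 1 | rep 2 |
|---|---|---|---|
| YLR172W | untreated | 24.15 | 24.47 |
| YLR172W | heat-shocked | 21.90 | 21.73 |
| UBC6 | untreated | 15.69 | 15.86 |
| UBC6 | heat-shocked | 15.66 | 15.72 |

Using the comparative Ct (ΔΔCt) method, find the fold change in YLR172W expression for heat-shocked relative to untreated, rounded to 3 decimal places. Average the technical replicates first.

5.315

Mean Ct: YLR172W untreated 24.310; YLR172W heat-shocked 21.815; UBC6 untreated 15.775; UBC6 heat-shocked 15.690
ΔCt(untreated) = 24.310 − 15.775 = 8.535
ΔCt(heat-shocked) = 21.815 − 15.690 = 6.125
ΔΔCt = 6.125 − 8.535 = -2.410
Fold change = 2^(−(-2.410)) = 2^2.410 = 5.3147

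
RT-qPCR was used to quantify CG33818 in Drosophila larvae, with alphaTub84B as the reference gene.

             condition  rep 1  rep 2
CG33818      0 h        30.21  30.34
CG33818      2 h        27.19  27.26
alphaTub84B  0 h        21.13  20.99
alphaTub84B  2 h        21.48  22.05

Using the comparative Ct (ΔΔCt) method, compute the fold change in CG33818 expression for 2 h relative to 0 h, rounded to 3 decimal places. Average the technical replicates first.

Mean Ct: CG33818 0 h 30.275; CG33818 2 h 27.225; alphaTub84B 0 h 21.060; alphaTub84B 2 h 21.765
ΔCt(0 h) = 30.275 − 21.060 = 9.215
ΔCt(2 h) = 27.225 − 21.765 = 5.460
ΔΔCt = 5.460 − 9.215 = -3.755
Fold change = 2^(−(-3.755)) = 2^3.755 = 13.5011

13.501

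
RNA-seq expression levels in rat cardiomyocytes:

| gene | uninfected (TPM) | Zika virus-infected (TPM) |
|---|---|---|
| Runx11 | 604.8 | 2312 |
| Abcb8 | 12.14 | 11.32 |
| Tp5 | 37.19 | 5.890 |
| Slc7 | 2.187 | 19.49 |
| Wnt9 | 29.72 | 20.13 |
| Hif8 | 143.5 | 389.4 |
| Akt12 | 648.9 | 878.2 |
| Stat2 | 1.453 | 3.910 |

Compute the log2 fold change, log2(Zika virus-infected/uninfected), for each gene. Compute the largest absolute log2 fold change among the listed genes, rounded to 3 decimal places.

log2(2312/604.8) = 1.935  (Runx11)
log2(11.32/12.14) = -0.101  (Abcb8)
log2(5.890/37.19) = -2.659  (Tp5)
log2(19.49/2.187) = 3.156  (Slc7)
log2(20.13/29.72) = -0.562  (Wnt9)
log2(389.4/143.5) = 1.440  (Hif8)
log2(878.2/648.9) = 0.437  (Akt12)
log2(3.910/1.453) = 1.428  (Stat2)
The largest magnitude belongs to Slc7.

3.156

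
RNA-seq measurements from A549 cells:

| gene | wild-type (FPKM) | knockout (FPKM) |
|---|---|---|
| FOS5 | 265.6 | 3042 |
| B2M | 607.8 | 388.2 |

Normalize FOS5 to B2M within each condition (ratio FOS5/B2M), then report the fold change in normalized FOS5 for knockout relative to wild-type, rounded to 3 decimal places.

17.932

FOS5/B2M (wild-type) = 265.6 / 607.8 = 0.43699
FOS5/B2M (knockout) = 3042 / 388.2 = 7.8362
Fold change = 7.8362 / 0.43699 = 17.9323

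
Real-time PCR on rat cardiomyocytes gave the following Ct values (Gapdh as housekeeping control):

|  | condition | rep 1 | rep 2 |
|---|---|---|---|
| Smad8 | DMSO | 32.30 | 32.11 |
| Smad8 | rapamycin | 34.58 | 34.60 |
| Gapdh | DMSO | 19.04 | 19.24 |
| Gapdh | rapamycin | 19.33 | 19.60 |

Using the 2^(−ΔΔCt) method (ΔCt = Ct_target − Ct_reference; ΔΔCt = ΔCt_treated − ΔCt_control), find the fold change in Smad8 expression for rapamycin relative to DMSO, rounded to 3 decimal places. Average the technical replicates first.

0.240

Mean Ct: Smad8 DMSO 32.205; Smad8 rapamycin 34.590; Gapdh DMSO 19.140; Gapdh rapamycin 19.465
ΔCt(DMSO) = 32.205 − 19.140 = 13.065
ΔCt(rapamycin) = 34.590 − 19.465 = 15.125
ΔΔCt = 15.125 − 13.065 = 2.060
Fold change = 2^(−2.060) = 0.2398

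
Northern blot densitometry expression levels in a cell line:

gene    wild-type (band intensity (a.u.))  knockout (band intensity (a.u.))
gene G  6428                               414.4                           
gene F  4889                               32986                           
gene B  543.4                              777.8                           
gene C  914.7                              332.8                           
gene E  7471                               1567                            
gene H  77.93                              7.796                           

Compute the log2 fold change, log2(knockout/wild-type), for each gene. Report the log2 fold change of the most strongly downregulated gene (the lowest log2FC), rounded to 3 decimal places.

-3.955

log2(414.4/6428) = -3.955  (gene G)
log2(32986/4889) = 2.754  (gene F)
log2(777.8/543.4) = 0.517  (gene B)
log2(332.8/914.7) = -1.459  (gene C)
log2(1567/7471) = -2.253  (gene E)
log2(7.796/77.93) = -3.321  (gene H)
gene G is most strongly downregulated.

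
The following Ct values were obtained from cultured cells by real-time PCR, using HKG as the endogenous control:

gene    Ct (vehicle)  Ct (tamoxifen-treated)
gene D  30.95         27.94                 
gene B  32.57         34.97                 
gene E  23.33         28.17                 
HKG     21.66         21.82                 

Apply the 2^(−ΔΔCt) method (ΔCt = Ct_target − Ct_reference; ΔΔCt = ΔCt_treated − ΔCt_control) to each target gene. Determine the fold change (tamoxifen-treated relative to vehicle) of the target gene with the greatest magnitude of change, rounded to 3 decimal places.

gene D: ΔΔCt = (27.94−21.82) − (30.95−21.66) = 6.12 − 9.29 = -3.17; fold change = 2^3.17 = 9.000
gene B: ΔΔCt = (34.97−21.82) − (32.57−21.66) = 13.15 − 10.91 = 2.24; fold change = 2^-2.24 = 0.212
gene E: ΔΔCt = (28.17−21.82) − (23.33−21.66) = 6.35 − 1.67 = 4.68; fold change = 2^-4.68 = 0.039
gene E has the largest |ΔΔCt| = 4.68.

0.039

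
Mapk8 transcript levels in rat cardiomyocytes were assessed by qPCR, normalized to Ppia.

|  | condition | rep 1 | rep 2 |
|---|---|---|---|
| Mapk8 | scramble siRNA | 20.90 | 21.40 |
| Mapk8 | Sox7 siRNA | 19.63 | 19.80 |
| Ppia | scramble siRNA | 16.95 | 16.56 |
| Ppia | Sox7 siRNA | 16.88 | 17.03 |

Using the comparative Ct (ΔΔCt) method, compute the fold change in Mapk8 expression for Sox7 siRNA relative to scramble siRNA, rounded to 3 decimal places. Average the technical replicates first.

3.106

Mean Ct: Mapk8 scramble siRNA 21.150; Mapk8 Sox7 siRNA 19.715; Ppia scramble siRNA 16.755; Ppia Sox7 siRNA 16.955
ΔCt(scramble siRNA) = 21.150 − 16.755 = 4.395
ΔCt(Sox7 siRNA) = 19.715 − 16.955 = 2.760
ΔΔCt = 2.760 − 4.395 = -1.635
Fold change = 2^(−(-1.635)) = 2^1.635 = 3.1059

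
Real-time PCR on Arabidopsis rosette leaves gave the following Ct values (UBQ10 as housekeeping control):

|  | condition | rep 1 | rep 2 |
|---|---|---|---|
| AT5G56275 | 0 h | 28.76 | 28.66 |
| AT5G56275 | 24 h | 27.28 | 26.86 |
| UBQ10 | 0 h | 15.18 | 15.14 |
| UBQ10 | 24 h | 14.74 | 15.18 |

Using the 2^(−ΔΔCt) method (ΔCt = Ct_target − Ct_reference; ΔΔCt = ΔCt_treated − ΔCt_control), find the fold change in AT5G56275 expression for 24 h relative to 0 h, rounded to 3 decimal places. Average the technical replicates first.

Mean Ct: AT5G56275 0 h 28.710; AT5G56275 24 h 27.070; UBQ10 0 h 15.160; UBQ10 24 h 14.960
ΔCt(0 h) = 28.710 − 15.160 = 13.550
ΔCt(24 h) = 27.070 − 14.960 = 12.110
ΔΔCt = 12.110 − 13.550 = -1.440
Fold change = 2^(−(-1.440)) = 2^1.440 = 2.7132

2.713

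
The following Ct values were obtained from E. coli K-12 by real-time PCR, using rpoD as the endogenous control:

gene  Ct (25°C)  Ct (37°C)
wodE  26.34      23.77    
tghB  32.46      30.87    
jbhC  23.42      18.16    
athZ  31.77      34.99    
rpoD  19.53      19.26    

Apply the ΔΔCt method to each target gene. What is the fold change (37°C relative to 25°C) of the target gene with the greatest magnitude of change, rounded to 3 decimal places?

31.779

wodE: ΔΔCt = (23.77−19.26) − (26.34−19.53) = 4.51 − 6.81 = -2.30; fold change = 2^2.30 = 4.925
tghB: ΔΔCt = (30.87−19.26) − (32.46−19.53) = 11.61 − 12.93 = -1.32; fold change = 2^1.32 = 2.497
jbhC: ΔΔCt = (18.16−19.26) − (23.42−19.53) = -1.10 − 3.89 = -4.99; fold change = 2^4.99 = 31.779
athZ: ΔΔCt = (34.99−19.26) − (31.77−19.53) = 15.73 − 12.24 = 3.49; fold change = 2^-3.49 = 0.089
jbhC has the largest |ΔΔCt| = 4.99.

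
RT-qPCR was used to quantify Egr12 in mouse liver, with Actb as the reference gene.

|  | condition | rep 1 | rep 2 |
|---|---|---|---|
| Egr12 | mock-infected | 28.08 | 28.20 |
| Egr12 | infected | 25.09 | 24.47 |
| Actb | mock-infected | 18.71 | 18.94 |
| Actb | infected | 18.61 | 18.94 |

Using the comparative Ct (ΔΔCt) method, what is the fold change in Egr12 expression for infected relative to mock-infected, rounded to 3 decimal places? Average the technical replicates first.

Mean Ct: Egr12 mock-infected 28.140; Egr12 infected 24.780; Actb mock-infected 18.825; Actb infected 18.775
ΔCt(mock-infected) = 28.140 − 18.825 = 9.315
ΔCt(infected) = 24.780 − 18.775 = 6.005
ΔΔCt = 6.005 − 9.315 = -3.310
Fold change = 2^(−(-3.310)) = 2^3.310 = 9.9177

9.918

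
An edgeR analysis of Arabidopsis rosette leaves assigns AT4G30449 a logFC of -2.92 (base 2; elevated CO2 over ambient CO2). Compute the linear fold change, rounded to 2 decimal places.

Fold change = 2^(-2.92) = 0.132
That is, AT4G30449 drops to 13.2% of the ambient CO2 level.

0.13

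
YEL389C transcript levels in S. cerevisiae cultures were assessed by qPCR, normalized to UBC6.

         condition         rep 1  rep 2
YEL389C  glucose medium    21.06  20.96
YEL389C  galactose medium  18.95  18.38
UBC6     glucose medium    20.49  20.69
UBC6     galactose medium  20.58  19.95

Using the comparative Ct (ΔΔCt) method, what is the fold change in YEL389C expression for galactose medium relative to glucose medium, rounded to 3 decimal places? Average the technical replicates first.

4.056

Mean Ct: YEL389C glucose medium 21.010; YEL389C galactose medium 18.665; UBC6 glucose medium 20.590; UBC6 galactose medium 20.265
ΔCt(glucose medium) = 21.010 − 20.590 = 0.420
ΔCt(galactose medium) = 18.665 − 20.265 = -1.600
ΔΔCt = -1.600 − 0.420 = -2.020
Fold change = 2^(−(-2.020)) = 2^2.020 = 4.0558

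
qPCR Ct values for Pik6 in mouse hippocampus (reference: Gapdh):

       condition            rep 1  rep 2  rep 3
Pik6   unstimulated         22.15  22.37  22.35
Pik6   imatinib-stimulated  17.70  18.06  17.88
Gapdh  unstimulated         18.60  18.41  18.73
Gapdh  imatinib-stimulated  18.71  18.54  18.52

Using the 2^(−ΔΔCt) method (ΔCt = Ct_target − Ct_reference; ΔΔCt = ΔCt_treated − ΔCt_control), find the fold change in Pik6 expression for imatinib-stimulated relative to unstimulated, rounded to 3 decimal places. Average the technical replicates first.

21.407

Mean Ct: Pik6 unstimulated 22.290; Pik6 imatinib-stimulated 17.880; Gapdh unstimulated 18.580; Gapdh imatinib-stimulated 18.590
ΔCt(unstimulated) = 22.290 − 18.580 = 3.710
ΔCt(imatinib-stimulated) = 17.880 − 18.590 = -0.710
ΔΔCt = -0.710 − 3.710 = -4.420
Fold change = 2^(−(-4.420)) = 2^4.420 = 21.4068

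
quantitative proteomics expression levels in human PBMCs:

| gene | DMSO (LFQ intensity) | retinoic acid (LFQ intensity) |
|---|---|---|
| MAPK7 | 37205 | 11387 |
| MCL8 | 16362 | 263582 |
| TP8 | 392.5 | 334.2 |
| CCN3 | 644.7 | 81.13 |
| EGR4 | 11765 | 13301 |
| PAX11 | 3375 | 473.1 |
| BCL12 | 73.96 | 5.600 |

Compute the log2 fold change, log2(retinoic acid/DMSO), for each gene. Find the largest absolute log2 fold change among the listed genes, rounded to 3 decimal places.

4.010

log2(11387/37205) = -1.708  (MAPK7)
log2(263582/16362) = 4.010  (MCL8)
log2(334.2/392.5) = -0.232  (TP8)
log2(81.13/644.7) = -2.990  (CCN3)
log2(13301/11765) = 0.177  (EGR4)
log2(473.1/3375) = -2.835  (PAX11)
log2(5.600/73.96) = -3.723  (BCL12)
The largest magnitude belongs to MCL8.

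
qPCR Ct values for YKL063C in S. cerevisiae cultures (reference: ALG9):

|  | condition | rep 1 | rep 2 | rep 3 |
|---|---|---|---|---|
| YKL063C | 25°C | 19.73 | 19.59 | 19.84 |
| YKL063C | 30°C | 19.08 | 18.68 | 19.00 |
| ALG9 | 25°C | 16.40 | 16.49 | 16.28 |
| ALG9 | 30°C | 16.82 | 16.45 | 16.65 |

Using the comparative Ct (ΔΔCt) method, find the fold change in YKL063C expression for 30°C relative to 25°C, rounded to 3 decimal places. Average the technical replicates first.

Mean Ct: YKL063C 25°C 19.720; YKL063C 30°C 18.920; ALG9 25°C 16.390; ALG9 30°C 16.640
ΔCt(25°C) = 19.720 − 16.390 = 3.330
ΔCt(30°C) = 18.920 − 16.640 = 2.280
ΔΔCt = 2.280 − 3.330 = -1.050
Fold change = 2^(−(-1.050)) = 2^1.050 = 2.0705

2.071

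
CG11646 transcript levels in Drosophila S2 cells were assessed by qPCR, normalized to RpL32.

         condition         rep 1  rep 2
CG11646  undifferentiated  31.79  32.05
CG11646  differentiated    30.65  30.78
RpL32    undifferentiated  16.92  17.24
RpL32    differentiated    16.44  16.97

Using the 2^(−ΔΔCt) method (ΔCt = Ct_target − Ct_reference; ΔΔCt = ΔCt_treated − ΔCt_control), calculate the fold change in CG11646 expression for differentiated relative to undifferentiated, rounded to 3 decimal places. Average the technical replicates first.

1.778

Mean Ct: CG11646 undifferentiated 31.920; CG11646 differentiated 30.715; RpL32 undifferentiated 17.080; RpL32 differentiated 16.705
ΔCt(undifferentiated) = 31.920 − 17.080 = 14.840
ΔCt(differentiated) = 30.715 − 16.705 = 14.010
ΔΔCt = 14.010 − 14.840 = -0.830
Fold change = 2^(−(-0.830)) = 2^0.830 = 1.7777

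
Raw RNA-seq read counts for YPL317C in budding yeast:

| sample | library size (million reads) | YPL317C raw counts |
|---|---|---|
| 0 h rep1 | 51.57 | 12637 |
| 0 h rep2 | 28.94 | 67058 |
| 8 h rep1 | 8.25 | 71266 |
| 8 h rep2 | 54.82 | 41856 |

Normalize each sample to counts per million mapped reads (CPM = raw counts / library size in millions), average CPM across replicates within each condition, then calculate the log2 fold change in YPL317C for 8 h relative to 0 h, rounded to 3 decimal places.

1.876

CPM(0 h rep1) = 12637 / 51.57 = 245.0456
CPM(0 h rep2) = 67058 / 28.94 = 2317.1389
CPM(8 h rep1) = 71266 / 8.25 = 8638.3030
CPM(8 h rep2) = 41856 / 54.82 = 763.5170
mean CPM(0 h) = 1281.0922; mean CPM(8 h) = 4700.9100
Fold change = 4700.9100 / 1281.0922 = 3.66945
log2(3.66945) = 1.8756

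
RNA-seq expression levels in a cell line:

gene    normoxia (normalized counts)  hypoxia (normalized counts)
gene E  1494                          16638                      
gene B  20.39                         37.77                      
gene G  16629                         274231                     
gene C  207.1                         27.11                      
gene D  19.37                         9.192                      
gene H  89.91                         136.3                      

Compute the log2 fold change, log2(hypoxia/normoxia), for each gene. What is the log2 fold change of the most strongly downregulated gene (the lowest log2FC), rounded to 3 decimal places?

-2.933

log2(16638/1494) = 3.477  (gene E)
log2(37.77/20.39) = 0.889  (gene B)
log2(274231/16629) = 4.044  (gene G)
log2(27.11/207.1) = -2.933  (gene C)
log2(9.192/19.37) = -1.075  (gene D)
log2(136.3/89.91) = 0.600  (gene H)
gene C is most strongly downregulated.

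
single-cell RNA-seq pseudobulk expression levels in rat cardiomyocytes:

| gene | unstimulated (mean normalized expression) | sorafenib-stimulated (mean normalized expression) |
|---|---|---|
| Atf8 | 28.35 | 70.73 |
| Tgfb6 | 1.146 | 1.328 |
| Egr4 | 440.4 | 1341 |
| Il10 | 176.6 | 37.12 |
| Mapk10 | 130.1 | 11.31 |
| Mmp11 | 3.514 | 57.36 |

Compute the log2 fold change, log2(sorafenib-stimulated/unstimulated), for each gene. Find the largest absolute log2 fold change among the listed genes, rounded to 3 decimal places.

log2(70.73/28.35) = 1.319  (Atf8)
log2(1.328/1.146) = 0.213  (Tgfb6)
log2(1341/440.4) = 1.606  (Egr4)
log2(37.12/176.6) = -2.250  (Il10)
log2(11.31/130.1) = -3.524  (Mapk10)
log2(57.36/3.514) = 4.029  (Mmp11)
The largest magnitude belongs to Mmp11.

4.029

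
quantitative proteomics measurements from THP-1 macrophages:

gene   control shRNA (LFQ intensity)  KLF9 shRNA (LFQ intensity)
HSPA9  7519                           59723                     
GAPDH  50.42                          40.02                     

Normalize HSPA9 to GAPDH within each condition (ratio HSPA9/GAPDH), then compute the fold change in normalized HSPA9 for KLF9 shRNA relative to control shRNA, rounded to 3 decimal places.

HSPA9/GAPDH (control shRNA) = 7519 / 50.42 = 149.13
HSPA9/GAPDH (KLF9 shRNA) = 59723 / 40.02 = 1492.3
Fold change = 1492.3 / 149.13 = 10.0071

10.007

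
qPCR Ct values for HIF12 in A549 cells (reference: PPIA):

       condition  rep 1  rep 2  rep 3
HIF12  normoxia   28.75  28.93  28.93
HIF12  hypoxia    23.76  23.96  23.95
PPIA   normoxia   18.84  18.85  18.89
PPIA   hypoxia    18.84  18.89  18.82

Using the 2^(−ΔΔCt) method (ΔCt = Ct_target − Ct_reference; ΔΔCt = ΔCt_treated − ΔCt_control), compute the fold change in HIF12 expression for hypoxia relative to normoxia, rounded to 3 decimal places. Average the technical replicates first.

31.341

Mean Ct: HIF12 normoxia 28.870; HIF12 hypoxia 23.890; PPIA normoxia 18.860; PPIA hypoxia 18.850
ΔCt(normoxia) = 28.870 − 18.860 = 10.010
ΔCt(hypoxia) = 23.890 − 18.850 = 5.040
ΔΔCt = 5.040 − 10.010 = -4.970
Fold change = 2^(−(-4.970)) = 2^4.970 = 31.3414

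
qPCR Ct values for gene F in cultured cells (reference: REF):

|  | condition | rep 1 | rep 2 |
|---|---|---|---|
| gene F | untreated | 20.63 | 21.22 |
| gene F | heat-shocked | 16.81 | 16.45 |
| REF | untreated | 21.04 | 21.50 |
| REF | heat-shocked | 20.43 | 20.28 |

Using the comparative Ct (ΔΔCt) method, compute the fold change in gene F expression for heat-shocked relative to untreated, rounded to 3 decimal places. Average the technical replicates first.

10.411

Mean Ct: gene F untreated 20.925; gene F heat-shocked 16.630; REF untreated 21.270; REF heat-shocked 20.355
ΔCt(untreated) = 20.925 − 21.270 = -0.345
ΔCt(heat-shocked) = 16.630 − 20.355 = -3.725
ΔΔCt = -3.725 − (-0.345) = -3.380
Fold change = 2^(−(-3.380)) = 2^3.380 = 10.4107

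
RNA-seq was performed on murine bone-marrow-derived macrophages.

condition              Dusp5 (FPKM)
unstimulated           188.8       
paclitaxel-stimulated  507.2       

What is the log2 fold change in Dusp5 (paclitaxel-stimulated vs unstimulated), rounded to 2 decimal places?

1.43

Fold change = 507.2 / 188.8 = 2.6864
log2(2.6864) = 1.426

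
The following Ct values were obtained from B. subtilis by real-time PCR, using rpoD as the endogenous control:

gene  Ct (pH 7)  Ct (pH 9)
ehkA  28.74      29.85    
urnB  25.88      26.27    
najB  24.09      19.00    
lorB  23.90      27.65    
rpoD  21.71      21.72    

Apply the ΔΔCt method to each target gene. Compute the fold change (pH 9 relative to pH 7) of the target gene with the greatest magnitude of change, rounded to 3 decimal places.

34.297

ehkA: ΔΔCt = (29.85−21.72) − (28.74−21.71) = 8.13 − 7.03 = 1.10; fold change = 2^-1.10 = 0.467
urnB: ΔΔCt = (26.27−21.72) − (25.88−21.71) = 4.55 − 4.17 = 0.38; fold change = 2^-0.38 = 0.768
najB: ΔΔCt = (19.00−21.72) − (24.09−21.71) = -2.72 − 2.38 = -5.10; fold change = 2^5.10 = 34.297
lorB: ΔΔCt = (27.65−21.72) − (23.90−21.71) = 5.93 − 2.19 = 3.74; fold change = 2^-3.74 = 0.075
najB has the largest |ΔΔCt| = 5.10.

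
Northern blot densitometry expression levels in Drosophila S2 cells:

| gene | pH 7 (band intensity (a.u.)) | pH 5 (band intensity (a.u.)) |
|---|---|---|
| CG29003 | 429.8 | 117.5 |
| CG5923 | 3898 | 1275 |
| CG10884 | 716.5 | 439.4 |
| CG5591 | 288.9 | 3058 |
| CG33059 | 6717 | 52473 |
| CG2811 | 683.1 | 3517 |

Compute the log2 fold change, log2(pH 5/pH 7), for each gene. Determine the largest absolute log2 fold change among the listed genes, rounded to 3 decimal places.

3.404

log2(117.5/429.8) = -1.871  (CG29003)
log2(1275/3898) = -1.612  (CG5923)
log2(439.4/716.5) = -0.705  (CG10884)
log2(3058/288.9) = 3.404  (CG5591)
log2(52473/6717) = 2.966  (CG33059)
log2(3517/683.1) = 2.364  (CG2811)
The largest magnitude belongs to CG5591.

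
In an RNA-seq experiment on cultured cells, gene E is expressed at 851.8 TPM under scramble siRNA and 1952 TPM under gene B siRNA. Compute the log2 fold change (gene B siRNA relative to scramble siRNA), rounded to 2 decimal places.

Fold change = 1952 / 851.8 = 2.2916
log2(2.2916) = 1.196

1.20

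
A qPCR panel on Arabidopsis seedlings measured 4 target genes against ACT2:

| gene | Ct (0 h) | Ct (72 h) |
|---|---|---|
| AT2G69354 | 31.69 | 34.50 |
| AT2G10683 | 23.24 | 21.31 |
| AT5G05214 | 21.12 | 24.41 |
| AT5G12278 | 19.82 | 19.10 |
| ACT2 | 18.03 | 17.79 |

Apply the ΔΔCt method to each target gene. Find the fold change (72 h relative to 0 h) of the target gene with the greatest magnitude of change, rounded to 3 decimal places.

0.087

AT2G69354: ΔΔCt = (34.50−17.79) − (31.69−18.03) = 16.71 − 13.66 = 3.05; fold change = 2^-3.05 = 0.121
AT2G10683: ΔΔCt = (21.31−17.79) − (23.24−18.03) = 3.52 − 5.21 = -1.69; fold change = 2^1.69 = 3.227
AT5G05214: ΔΔCt = (24.41−17.79) − (21.12−18.03) = 6.62 − 3.09 = 3.53; fold change = 2^-3.53 = 0.087
AT5G12278: ΔΔCt = (19.10−17.79) − (19.82−18.03) = 1.31 − 1.79 = -0.48; fold change = 2^0.48 = 1.395
AT5G05214 has the largest |ΔΔCt| = 3.53.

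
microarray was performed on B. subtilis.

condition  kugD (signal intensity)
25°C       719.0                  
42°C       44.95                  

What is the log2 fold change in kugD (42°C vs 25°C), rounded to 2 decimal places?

Fold change = 44.95 / 719.0 = 0.0625
log2(0.0625) = -4.000

-4.00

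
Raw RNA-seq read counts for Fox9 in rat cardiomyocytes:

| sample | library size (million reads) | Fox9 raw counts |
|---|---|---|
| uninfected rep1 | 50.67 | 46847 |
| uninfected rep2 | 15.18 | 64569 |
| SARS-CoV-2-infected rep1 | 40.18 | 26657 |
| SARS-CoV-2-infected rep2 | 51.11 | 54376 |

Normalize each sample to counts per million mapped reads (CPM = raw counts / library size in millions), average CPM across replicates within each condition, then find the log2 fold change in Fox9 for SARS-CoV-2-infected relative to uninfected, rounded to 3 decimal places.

CPM(uninfected rep1) = 46847 / 50.67 = 924.5510
CPM(uninfected rep2) = 64569 / 15.18 = 4253.5573
CPM(SARS-CoV-2-infected rep1) = 26657 / 40.18 = 663.4395
CPM(SARS-CoV-2-infected rep2) = 54376 / 51.11 = 1063.9014
mean CPM(uninfected) = 2589.0542; mean CPM(SARS-CoV-2-infected) = 863.6705
Fold change = 863.6705 / 2589.0542 = 0.33359
log2(0.33359) = -1.5839

-1.584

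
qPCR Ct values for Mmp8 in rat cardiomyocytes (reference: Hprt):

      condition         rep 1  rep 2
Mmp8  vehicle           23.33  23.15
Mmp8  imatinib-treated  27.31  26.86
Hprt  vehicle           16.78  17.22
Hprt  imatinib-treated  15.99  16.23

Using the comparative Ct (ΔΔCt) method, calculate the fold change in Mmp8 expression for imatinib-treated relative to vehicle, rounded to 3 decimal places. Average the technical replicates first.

0.038

Mean Ct: Mmp8 vehicle 23.240; Mmp8 imatinib-treated 27.085; Hprt vehicle 17.000; Hprt imatinib-treated 16.110
ΔCt(vehicle) = 23.240 − 17.000 = 6.240
ΔCt(imatinib-treated) = 27.085 − 16.110 = 10.975
ΔΔCt = 10.975 − 6.240 = 4.735
Fold change = 2^(−4.735) = 0.0376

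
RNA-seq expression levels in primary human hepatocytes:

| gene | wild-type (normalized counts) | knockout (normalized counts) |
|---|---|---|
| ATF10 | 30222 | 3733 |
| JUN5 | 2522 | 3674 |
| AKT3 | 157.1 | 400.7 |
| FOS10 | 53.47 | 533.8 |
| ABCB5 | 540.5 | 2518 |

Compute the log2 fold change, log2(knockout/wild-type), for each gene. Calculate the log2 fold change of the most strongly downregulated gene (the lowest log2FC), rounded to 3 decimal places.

log2(3733/30222) = -3.017  (ATF10)
log2(3674/2522) = 0.543  (JUN5)
log2(400.7/157.1) = 1.351  (AKT3)
log2(533.8/53.47) = 3.319  (FOS10)
log2(2518/540.5) = 2.220  (ABCB5)
ATF10 is most strongly downregulated.

-3.017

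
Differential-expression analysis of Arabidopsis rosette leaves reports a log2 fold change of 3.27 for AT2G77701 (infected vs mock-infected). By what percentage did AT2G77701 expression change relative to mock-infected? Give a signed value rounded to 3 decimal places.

Fold change = 2^(3.27) = 9.6465
Percent change = (FC − 1) × 100% = (9.6465 − 1) × 100 = 864.646%

864.646%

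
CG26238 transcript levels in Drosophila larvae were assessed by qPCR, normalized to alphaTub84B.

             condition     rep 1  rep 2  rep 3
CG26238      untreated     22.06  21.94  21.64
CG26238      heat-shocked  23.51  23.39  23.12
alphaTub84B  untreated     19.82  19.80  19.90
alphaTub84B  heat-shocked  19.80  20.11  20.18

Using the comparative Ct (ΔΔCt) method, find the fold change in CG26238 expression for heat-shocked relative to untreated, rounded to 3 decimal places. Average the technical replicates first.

Mean Ct: CG26238 untreated 21.880; CG26238 heat-shocked 23.340; alphaTub84B untreated 19.840; alphaTub84B heat-shocked 20.030
ΔCt(untreated) = 21.880 − 19.840 = 2.040
ΔCt(heat-shocked) = 23.340 − 20.030 = 3.310
ΔΔCt = 3.310 − 2.040 = 1.270
Fold change = 2^(−1.270) = 0.4147

0.415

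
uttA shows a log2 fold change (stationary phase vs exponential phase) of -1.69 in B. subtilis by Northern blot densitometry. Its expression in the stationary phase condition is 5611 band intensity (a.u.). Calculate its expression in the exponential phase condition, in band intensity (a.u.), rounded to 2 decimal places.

Fold change = 2^(-1.69) = 0.3099
exponential phase expression = 5611 / 0.3099 = 18104.27

18104.27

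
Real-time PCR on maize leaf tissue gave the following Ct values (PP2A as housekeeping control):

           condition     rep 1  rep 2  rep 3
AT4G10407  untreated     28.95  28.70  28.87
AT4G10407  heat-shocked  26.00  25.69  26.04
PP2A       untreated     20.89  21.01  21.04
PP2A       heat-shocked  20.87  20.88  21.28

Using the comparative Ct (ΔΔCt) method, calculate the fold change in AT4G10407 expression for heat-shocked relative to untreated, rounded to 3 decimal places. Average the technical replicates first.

7.781

Mean Ct: AT4G10407 untreated 28.840; AT4G10407 heat-shocked 25.910; PP2A untreated 20.980; PP2A heat-shocked 21.010
ΔCt(untreated) = 28.840 − 20.980 = 7.860
ΔCt(heat-shocked) = 25.910 − 21.010 = 4.900
ΔΔCt = 4.900 − 7.860 = -2.960
Fold change = 2^(−(-2.960)) = 2^2.960 = 7.7812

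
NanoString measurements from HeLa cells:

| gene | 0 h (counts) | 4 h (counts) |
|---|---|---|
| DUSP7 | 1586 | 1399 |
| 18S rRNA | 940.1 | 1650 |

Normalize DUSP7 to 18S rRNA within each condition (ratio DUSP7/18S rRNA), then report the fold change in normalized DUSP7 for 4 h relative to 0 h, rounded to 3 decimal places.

DUSP7/18S rRNA (0 h) = 1586 / 940.1 = 1.6871
DUSP7/18S rRNA (4 h) = 1399 / 1650 = 0.84788
Fold change = 0.84788 / 1.6871 = 0.5026

0.503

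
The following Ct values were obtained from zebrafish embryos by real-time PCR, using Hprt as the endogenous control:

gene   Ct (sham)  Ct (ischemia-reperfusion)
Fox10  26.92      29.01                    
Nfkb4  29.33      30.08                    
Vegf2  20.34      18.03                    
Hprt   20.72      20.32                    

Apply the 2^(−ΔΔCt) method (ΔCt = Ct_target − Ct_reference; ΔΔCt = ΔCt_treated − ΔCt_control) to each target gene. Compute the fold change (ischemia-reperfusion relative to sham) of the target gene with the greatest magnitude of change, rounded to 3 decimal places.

0.178

Fox10: ΔΔCt = (29.01−20.32) − (26.92−20.72) = 8.69 − 6.20 = 2.49; fold change = 2^-2.49 = 0.178
Nfkb4: ΔΔCt = (30.08−20.32) − (29.33−20.72) = 9.76 − 8.61 = 1.15; fold change = 2^-1.15 = 0.451
Vegf2: ΔΔCt = (18.03−20.32) − (20.34−20.72) = -2.29 − (-0.38) = -1.91; fold change = 2^1.91 = 3.758
Fox10 has the largest |ΔΔCt| = 2.49.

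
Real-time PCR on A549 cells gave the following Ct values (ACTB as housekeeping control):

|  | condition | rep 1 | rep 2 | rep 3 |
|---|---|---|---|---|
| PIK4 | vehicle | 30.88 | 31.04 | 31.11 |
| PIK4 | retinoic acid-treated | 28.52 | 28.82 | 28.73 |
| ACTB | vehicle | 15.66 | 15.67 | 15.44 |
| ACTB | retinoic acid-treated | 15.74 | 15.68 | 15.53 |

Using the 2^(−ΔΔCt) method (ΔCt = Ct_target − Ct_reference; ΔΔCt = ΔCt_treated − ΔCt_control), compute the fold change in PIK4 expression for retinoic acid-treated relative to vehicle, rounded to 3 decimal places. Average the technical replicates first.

Mean Ct: PIK4 vehicle 31.010; PIK4 retinoic acid-treated 28.690; ACTB vehicle 15.590; ACTB retinoic acid-treated 15.650
ΔCt(vehicle) = 31.010 − 15.590 = 15.420
ΔCt(retinoic acid-treated) = 28.690 − 15.650 = 13.040
ΔΔCt = 13.040 − 15.420 = -2.380
Fold change = 2^(−(-2.380)) = 2^2.380 = 5.2054

5.205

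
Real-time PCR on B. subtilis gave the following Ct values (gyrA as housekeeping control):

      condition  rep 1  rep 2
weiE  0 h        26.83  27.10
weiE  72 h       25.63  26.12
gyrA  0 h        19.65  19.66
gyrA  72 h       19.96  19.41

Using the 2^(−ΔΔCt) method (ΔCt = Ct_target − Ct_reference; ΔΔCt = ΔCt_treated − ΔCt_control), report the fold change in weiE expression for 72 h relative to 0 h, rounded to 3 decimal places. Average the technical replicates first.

Mean Ct: weiE 0 h 26.965; weiE 72 h 25.875; gyrA 0 h 19.655; gyrA 72 h 19.685
ΔCt(0 h) = 26.965 − 19.655 = 7.310
ΔCt(72 h) = 25.875 − 19.685 = 6.190
ΔΔCt = 6.190 − 7.310 = -1.120
Fold change = 2^(−(-1.120)) = 2^1.120 = 2.1735

2.173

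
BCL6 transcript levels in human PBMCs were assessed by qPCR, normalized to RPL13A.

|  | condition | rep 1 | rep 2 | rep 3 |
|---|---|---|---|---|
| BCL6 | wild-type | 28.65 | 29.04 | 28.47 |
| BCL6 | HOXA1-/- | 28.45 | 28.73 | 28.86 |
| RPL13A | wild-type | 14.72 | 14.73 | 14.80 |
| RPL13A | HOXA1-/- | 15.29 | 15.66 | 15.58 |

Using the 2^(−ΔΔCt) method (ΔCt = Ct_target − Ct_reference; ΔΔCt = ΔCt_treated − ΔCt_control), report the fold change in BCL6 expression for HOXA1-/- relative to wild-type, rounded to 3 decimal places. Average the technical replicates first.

Mean Ct: BCL6 wild-type 28.720; BCL6 HOXA1-/- 28.680; RPL13A wild-type 14.750; RPL13A HOXA1-/- 15.510
ΔCt(wild-type) = 28.720 − 14.750 = 13.970
ΔCt(HOXA1-/-) = 28.680 − 15.510 = 13.170
ΔΔCt = 13.170 − 13.970 = -0.800
Fold change = 2^(−(-0.800)) = 2^0.800 = 1.7411

1.741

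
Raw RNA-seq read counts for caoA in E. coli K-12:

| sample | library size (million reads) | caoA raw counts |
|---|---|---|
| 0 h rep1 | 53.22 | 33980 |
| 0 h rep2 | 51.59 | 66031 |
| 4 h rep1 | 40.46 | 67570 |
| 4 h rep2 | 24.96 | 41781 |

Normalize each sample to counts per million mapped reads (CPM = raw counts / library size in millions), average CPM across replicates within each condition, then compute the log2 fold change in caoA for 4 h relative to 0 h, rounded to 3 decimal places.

CPM(0 h rep1) = 33980 / 53.22 = 638.4818
CPM(0 h rep2) = 66031 / 51.59 = 1279.9186
CPM(4 h rep1) = 67570 / 40.46 = 1670.0445
CPM(4 h rep2) = 41781 / 24.96 = 1673.9183
mean CPM(0 h) = 959.2002; mean CPM(4 h) = 1671.9814
Fold change = 1671.9814 / 959.2002 = 1.74310
log2(1.74310) = 0.8017

0.802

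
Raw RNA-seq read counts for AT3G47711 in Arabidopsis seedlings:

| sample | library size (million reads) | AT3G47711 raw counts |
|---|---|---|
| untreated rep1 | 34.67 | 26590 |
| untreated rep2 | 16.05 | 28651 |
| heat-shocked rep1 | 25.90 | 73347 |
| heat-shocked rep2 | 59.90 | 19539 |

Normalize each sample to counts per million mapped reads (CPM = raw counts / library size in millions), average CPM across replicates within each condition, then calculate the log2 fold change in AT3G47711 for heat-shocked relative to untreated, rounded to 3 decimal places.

0.307

CPM(untreated rep1) = 26590 / 34.67 = 766.9455
CPM(untreated rep2) = 28651 / 16.05 = 1785.1090
CPM(heat-shocked rep1) = 73347 / 25.90 = 2831.9305
CPM(heat-shocked rep2) = 19539 / 59.90 = 326.1937
mean CPM(untreated) = 1276.0273; mean CPM(heat-shocked) = 1579.0621
Fold change = 1579.0621 / 1276.0273 = 1.23748
log2(1.23748) = 0.3074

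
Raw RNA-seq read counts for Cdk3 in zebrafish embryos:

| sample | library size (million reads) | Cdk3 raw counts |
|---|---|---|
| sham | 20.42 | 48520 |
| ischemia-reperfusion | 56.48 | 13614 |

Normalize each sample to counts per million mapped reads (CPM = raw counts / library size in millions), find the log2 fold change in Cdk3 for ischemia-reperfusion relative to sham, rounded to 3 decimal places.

CPM(sham) = 48520 / 20.42 = 2376.1019
CPM(ischemia-reperfusion) = 13614 / 56.48 = 241.0411
Fold change = 241.0411 / 2376.1019 = 0.10144
log2(0.10144) = -3.3012

-3.301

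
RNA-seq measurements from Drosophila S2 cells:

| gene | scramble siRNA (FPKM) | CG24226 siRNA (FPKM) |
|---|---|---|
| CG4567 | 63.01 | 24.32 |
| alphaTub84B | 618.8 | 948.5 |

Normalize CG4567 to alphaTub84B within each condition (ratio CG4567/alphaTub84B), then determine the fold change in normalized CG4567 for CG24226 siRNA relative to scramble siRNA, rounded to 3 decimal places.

CG4567/alphaTub84B (scramble siRNA) = 63.01 / 618.8 = 0.10183
CG4567/alphaTub84B (CG24226 siRNA) = 24.32 / 948.5 = 0.02564
Fold change = 0.02564 / 0.10183 = 0.2518

0.252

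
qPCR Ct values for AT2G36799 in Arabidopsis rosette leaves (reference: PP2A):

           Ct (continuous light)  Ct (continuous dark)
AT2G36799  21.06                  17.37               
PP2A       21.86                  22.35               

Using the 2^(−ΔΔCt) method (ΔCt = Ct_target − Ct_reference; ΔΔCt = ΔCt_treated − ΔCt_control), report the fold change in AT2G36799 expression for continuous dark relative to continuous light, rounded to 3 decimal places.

ΔCt(continuous light) = 21.060 − 21.860 = -0.800
ΔCt(continuous dark) = 17.370 − 22.350 = -4.980
ΔΔCt = -4.980 − (-0.800) = -4.180
Fold change = 2^(−(-4.180)) = 2^4.180 = 18.1261

18.126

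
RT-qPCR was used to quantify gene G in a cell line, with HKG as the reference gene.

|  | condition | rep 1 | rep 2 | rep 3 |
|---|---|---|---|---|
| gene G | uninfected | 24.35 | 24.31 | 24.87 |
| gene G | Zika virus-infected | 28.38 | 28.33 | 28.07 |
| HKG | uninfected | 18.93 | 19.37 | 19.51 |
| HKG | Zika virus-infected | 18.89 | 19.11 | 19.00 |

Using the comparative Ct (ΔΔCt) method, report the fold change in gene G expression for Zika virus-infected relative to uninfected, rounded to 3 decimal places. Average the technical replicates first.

Mean Ct: gene G uninfected 24.510; gene G Zika virus-infected 28.260; HKG uninfected 19.270; HKG Zika virus-infected 19.000
ΔCt(uninfected) = 24.510 − 19.270 = 5.240
ΔCt(Zika virus-infected) = 28.260 − 19.000 = 9.260
ΔΔCt = 9.260 − 5.240 = 4.020
Fold change = 2^(−4.020) = 0.0616

0.062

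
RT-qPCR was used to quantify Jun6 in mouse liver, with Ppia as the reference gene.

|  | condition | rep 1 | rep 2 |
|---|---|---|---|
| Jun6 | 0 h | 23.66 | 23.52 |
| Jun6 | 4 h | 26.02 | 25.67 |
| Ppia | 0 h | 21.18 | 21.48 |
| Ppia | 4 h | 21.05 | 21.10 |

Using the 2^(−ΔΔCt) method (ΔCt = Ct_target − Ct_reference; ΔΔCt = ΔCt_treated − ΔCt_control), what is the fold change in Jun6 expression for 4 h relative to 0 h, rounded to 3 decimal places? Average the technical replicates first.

Mean Ct: Jun6 0 h 23.590; Jun6 4 h 25.845; Ppia 0 h 21.330; Ppia 4 h 21.075
ΔCt(0 h) = 23.590 − 21.330 = 2.260
ΔCt(4 h) = 25.845 − 21.075 = 4.770
ΔΔCt = 4.770 − 2.260 = 2.510
Fold change = 2^(−2.510) = 0.1756

0.176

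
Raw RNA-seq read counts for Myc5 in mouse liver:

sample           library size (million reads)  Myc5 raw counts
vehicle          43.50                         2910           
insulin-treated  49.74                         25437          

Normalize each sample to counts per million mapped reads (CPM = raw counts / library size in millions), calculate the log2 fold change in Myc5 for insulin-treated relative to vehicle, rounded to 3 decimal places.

2.934

CPM(vehicle) = 2910 / 43.50 = 66.8966
CPM(insulin-treated) = 25437 / 49.74 = 511.3993
Fold change = 511.3993 / 66.8966 = 7.64463
log2(7.64463) = 2.9344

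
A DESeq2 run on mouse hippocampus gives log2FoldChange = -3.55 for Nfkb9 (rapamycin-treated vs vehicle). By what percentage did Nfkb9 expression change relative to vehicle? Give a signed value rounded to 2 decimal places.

-91.46%

Fold change = 2^(-3.55) = 0.0854
Percent change = (FC − 1) × 100% = (0.0854 − 1) × 100 = -91.46%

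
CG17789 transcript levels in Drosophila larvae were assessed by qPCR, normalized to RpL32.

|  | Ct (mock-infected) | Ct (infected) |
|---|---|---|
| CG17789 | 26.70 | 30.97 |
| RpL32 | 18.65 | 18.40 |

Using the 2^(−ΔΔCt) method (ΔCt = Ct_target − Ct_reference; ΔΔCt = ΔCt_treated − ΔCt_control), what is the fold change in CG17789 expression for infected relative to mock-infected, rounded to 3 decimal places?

ΔCt(mock-infected) = 26.700 − 18.650 = 8.050
ΔCt(infected) = 30.970 − 18.400 = 12.570
ΔΔCt = 12.570 − 8.050 = 4.520
Fold change = 2^(−4.520) = 0.0436

0.044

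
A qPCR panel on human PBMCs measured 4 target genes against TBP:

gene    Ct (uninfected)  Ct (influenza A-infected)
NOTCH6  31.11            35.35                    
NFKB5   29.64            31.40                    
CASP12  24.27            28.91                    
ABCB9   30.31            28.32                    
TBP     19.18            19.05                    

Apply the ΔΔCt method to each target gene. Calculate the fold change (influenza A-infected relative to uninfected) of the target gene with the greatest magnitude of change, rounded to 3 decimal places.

NOTCH6: ΔΔCt = (35.35−19.05) − (31.11−19.18) = 16.30 − 11.93 = 4.37; fold change = 2^-4.37 = 0.048
NFKB5: ΔΔCt = (31.40−19.05) − (29.64−19.18) = 12.35 − 10.46 = 1.89; fold change = 2^-1.89 = 0.270
CASP12: ΔΔCt = (28.91−19.05) − (24.27−19.18) = 9.86 − 5.09 = 4.77; fold change = 2^-4.77 = 0.037
ABCB9: ΔΔCt = (28.32−19.05) − (30.31−19.18) = 9.27 − 11.13 = -1.86; fold change = 2^1.86 = 3.630
CASP12 has the largest |ΔΔCt| = 4.77.

0.037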